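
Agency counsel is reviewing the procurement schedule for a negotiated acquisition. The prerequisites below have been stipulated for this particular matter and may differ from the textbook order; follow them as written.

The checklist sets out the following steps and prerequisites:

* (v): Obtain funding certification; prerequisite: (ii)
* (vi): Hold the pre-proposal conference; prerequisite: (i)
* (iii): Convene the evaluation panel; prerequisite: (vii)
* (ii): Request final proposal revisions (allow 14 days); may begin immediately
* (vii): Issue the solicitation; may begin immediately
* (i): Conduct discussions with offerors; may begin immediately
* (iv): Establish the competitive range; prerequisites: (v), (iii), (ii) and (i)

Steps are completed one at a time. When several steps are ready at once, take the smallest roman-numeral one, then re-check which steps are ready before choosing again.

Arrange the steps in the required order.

(i) (ii) (v) (vi) (vii) (iii) (iv)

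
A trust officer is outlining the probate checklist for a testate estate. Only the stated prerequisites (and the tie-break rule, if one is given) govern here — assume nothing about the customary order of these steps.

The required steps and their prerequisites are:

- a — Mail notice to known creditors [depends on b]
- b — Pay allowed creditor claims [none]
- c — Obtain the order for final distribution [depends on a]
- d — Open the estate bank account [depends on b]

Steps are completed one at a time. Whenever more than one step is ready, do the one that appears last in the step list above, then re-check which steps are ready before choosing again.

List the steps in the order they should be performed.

b has no prerequisites → b first.
Ready: d and a. d is listed later → d.
That leaves a as the only ready step → a.
c needed a, now all done → c.

b → d → a → c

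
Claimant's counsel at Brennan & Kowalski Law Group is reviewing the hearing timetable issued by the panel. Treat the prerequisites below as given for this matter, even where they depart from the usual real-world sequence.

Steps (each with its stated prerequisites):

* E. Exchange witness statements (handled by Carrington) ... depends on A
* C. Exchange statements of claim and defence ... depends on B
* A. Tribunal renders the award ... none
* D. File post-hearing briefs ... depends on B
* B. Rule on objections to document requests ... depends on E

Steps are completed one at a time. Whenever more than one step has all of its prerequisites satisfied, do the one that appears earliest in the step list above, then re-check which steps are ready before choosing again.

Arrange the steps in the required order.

A, E, B, C, D

A is the only step with nothing outstanding, so it goes first.
That leaves E as the only ready step → E.
B needed E, now all done → B.
C and D are both available; C is listed earlier → C.
D needed B, now all done → D.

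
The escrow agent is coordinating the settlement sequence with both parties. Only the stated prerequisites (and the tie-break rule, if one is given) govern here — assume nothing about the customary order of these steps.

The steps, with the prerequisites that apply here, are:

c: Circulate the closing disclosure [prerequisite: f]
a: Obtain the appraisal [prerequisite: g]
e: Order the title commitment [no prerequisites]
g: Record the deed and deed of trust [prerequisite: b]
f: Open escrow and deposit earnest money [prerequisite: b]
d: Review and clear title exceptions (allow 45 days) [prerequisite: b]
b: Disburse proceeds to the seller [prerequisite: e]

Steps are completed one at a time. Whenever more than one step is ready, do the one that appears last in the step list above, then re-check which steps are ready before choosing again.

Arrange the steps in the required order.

e b d f g a c

e has no prerequisites → e first.
Next only b has its prerequisites met → b.
d, f and g are all available; d is listed later → d.
Now f and g have their prerequisites met. f is listed later, so f next.
c now also ready, so the ready set is {g, c}; g is listed later → g.
a now also ready, so the ready set is {a, c}; a is listed later → a.
Next only c has its prerequisites met → c.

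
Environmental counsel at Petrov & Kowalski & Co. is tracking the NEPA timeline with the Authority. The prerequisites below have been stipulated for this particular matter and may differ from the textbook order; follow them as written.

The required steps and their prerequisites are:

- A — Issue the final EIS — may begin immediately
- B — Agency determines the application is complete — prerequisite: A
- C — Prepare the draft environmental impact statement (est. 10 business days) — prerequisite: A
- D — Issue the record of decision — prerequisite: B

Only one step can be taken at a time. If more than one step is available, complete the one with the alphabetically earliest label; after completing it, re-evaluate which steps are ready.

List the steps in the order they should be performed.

A, B, C, D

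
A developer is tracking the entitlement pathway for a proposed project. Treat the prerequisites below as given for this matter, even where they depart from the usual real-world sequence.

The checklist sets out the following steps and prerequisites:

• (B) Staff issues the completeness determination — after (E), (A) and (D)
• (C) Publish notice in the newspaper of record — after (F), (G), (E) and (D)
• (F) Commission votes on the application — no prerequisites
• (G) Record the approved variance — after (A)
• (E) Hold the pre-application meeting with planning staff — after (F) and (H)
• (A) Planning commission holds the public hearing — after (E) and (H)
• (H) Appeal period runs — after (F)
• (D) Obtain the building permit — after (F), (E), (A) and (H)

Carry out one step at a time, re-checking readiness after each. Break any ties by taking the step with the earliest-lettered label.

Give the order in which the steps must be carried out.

(F) → (H) → (E) → (A) → (D) → (B) → (G) → (C)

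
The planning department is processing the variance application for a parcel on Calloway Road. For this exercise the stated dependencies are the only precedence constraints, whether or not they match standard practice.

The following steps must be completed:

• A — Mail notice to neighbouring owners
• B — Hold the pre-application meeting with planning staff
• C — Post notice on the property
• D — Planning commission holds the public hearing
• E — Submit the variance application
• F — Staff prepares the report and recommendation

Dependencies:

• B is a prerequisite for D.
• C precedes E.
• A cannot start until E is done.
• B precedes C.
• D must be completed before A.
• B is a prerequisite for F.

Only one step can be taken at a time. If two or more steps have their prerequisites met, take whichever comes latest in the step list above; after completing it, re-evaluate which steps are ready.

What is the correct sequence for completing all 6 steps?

B is the only step with nothing outstanding, so it goes first.
F, D and C are all available; F is listed later → F.
Now D and C have their prerequisites met. D is listed later, so D next.
C needed B, now all done → C.
That leaves E as the only ready step → E.
A needed E and D, now all done → A.

B F D C E A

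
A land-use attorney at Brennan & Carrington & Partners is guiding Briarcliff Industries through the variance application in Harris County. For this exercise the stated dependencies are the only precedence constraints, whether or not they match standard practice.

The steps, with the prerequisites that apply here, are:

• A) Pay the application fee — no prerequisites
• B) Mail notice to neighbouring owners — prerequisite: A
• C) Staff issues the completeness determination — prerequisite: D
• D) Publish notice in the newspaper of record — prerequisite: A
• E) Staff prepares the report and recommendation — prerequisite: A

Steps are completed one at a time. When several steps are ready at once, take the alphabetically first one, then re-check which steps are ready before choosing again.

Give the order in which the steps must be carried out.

A is the only step with nothing outstanding, so it goes first.
B, D and E are all available; B has the earlier label → B.
D and E are both available; D has the earlier label → D.
Now C and E have their prerequisites met. C has the earlier label, so C next.
E needed A, now all done → E.

A, B, D, C, E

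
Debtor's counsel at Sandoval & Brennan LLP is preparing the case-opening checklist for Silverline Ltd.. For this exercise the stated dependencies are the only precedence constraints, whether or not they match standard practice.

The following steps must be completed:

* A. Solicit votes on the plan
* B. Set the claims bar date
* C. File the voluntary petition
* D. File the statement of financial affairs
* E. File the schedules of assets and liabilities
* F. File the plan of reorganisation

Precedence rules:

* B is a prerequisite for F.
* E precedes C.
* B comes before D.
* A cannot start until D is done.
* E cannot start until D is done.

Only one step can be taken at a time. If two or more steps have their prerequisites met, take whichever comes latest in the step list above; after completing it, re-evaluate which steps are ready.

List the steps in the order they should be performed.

B has no prerequisites → B first.
Ready: F and D. F is listed later → F.
D needed B, now all done → D.
Ready: E and A. E is listed later → E.
Ready: C and A. C is listed later → C.
Next only A has its prerequisites met → A.

B, F, D, E, C, A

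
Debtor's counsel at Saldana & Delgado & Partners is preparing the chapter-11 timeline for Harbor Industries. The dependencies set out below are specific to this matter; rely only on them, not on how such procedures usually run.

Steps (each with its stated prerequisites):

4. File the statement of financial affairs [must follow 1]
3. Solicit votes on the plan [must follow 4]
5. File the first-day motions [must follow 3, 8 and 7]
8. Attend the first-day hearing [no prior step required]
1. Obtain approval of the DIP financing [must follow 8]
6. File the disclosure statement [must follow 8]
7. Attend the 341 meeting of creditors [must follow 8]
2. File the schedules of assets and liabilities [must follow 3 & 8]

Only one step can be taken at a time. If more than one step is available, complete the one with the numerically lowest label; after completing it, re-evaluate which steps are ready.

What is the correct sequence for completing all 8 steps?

8 has no prerequisites → 8 first.
Ready: 1, 6 and 7. 1 has the earlier label → 1.
4 now also ready, so the ready set is {4, 6, 7}; 4 has the earlier label → 4.
Ready: 3, 6 and 7. 3 has the earlier label → 3.
Now 2, 6 and 7 have their prerequisites met. 2 has the earlier label, so 2 next.
Ready: 6 and 7. 6 has the earlier label → 6.
7 needed 8, now all done → 7.
5 is the only step now ready → 5.

8, 1, 4, 3, 2, 6, 7, 5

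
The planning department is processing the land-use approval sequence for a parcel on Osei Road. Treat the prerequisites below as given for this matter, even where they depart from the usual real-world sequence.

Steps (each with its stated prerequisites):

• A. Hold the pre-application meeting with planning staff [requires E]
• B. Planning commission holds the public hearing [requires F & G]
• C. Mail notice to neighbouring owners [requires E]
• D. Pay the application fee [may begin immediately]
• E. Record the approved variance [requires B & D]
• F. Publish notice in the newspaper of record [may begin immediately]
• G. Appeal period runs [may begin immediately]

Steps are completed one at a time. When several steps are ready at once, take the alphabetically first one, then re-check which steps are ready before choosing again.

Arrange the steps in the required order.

D, F and G have no prerequisites; D has the earlier label, so D is first.
Now F and G have their prerequisites met. F has the earlier label, so F next.
That leaves G as the only ready step → G.
B is the only step now ready → B.
Next only E has its prerequisites met → E.
Ready: A and C. A has the earlier label → A.
That leaves C as the only ready step → C.

D → F → G → B → E → A → C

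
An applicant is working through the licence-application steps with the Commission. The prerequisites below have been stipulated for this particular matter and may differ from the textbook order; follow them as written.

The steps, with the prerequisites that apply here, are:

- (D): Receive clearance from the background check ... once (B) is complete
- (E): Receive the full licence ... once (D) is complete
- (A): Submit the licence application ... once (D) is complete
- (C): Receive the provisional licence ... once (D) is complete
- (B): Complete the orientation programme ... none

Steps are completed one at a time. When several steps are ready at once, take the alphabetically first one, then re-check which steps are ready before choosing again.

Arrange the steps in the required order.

(B), (D), (A), (C), (E)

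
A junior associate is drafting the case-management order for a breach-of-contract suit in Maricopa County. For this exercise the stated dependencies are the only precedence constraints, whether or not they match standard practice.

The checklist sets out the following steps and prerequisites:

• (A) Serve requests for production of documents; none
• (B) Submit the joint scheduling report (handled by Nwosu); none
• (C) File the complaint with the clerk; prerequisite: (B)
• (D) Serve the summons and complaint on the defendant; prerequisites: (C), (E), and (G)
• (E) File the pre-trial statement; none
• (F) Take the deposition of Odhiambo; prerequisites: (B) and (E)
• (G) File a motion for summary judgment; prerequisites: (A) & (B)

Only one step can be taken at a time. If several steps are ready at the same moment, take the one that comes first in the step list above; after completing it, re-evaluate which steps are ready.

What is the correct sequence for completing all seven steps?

(A) → (B) → (C) → (E) → (F) → (G) → (D)

Nothing is required for (A), (B) and (E). (A) is listed earlier → (A) first.
Ready: (B) and (E). (B) is listed earlier → (B).
Now (C), (E) and (G) have their prerequisites met. (C) is listed earlier, so (C) next.
Ready: (E) and (G). (E) is listed earlier → (E).
(F) now also ready, so the ready set is {(F), (G)}; (F) is listed earlier → (F).
That leaves (G) as the only ready step → (G).
(D) is the only step now ready → (D).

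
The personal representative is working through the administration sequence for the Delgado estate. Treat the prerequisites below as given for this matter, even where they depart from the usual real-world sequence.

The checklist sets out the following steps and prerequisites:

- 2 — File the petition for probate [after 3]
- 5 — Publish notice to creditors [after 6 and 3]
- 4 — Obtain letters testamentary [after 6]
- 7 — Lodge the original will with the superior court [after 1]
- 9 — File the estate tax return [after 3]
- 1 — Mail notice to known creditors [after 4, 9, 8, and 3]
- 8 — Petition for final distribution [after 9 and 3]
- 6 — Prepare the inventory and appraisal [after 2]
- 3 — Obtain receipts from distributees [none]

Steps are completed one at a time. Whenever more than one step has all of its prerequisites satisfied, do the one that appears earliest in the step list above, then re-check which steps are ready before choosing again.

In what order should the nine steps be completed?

3 → 2 → 9 → 8 → 6 → 5 → 4 → 1 → 7

3 is the only step with nothing outstanding, so it goes first.
Now 2 and 9 have their prerequisites met. 2 is listed earlier, so 2 next.
6 now also ready, so the ready set is {9, 6}; 9 is listed earlier → 9.
Ready: 8 and 6. 8 is listed earlier → 8.
6 is the only step now ready → 6.
Ready: 5 and 4. 5 is listed earlier → 5.
Next only 4 has its prerequisites met → 4.
1 is the only step now ready → 1.
7 needed 1, now all done → 7.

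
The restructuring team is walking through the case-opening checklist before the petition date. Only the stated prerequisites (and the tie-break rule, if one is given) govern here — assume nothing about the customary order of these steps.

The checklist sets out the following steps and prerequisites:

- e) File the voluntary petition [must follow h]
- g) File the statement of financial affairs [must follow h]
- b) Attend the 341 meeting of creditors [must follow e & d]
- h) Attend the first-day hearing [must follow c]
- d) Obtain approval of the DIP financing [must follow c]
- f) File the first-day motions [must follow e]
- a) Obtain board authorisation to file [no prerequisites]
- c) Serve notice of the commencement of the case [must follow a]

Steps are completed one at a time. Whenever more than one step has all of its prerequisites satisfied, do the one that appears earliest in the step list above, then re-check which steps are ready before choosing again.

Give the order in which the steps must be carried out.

Only a has no prerequisites, so it is first.
c needed a, now all done → c.
Ready: h and d. h is listed earlier → h.
e, g and d are all available; e is listed earlier → e.
f now also ready, so the ready set is {g, d, f}; g is listed earlier → g.
d and f are both available; d is listed earlier → d.
Now b and f have their prerequisites met. b is listed earlier, so b next.
Next only f has its prerequisites met → f.

a, c, h, e, g, d, b, f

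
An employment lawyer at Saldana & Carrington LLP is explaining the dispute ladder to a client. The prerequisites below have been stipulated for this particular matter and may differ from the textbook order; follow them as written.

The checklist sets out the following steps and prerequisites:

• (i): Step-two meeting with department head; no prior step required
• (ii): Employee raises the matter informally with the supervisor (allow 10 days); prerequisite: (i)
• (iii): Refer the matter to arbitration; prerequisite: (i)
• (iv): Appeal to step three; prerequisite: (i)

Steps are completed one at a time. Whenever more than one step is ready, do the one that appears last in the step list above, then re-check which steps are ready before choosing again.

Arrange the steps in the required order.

(i) (iv) (iii) (ii)

Only (i) has no prerequisites, so it is first.
Ready: (iv), (iii) and (ii). (iv) is listed later → (iv).
Ready: (iii) and (ii). (iii) is listed later → (iii).
Next only (ii) has its prerequisites met → (ii).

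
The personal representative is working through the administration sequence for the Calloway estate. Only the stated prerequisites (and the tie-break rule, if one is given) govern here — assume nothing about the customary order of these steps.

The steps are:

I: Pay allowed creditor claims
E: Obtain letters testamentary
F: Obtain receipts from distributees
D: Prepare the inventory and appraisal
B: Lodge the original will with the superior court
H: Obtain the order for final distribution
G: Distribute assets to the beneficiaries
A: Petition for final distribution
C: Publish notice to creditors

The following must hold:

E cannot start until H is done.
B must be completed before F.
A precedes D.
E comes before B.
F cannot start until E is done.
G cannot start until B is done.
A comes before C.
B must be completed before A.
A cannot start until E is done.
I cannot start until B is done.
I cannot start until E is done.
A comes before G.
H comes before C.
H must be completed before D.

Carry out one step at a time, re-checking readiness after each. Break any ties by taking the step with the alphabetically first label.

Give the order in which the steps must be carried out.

H, E, B, A, C, D, F, G, I

H is the only step with nothing outstanding, so it goes first.
E is the only step now ready → E.
That leaves B as the only ready step → B.
Ready: A, F and I. A has the earlier label → A.
C, D and G now also ready, so the ready set is {C, D, F, G, I}; C has the earlier label → C.
Ready: D, F, G and I. D has the earlier label → D.
Now F, G and I have their prerequisites met. F has the earlier label, so F next.
G and I are both available; G has the earlier label → G.
I is the only step now ready → I.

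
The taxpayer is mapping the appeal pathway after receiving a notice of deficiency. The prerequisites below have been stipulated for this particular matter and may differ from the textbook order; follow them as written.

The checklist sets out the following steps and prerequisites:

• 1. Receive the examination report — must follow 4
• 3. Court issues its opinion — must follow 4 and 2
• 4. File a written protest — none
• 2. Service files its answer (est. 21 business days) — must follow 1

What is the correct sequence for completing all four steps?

4 has no prerequisites → 4 first.
That leaves 1 as the only ready step → 1.
2 is the only step now ready → 2.
3 needed 4 and 2, now all done → 3.

4, 1, 2, 3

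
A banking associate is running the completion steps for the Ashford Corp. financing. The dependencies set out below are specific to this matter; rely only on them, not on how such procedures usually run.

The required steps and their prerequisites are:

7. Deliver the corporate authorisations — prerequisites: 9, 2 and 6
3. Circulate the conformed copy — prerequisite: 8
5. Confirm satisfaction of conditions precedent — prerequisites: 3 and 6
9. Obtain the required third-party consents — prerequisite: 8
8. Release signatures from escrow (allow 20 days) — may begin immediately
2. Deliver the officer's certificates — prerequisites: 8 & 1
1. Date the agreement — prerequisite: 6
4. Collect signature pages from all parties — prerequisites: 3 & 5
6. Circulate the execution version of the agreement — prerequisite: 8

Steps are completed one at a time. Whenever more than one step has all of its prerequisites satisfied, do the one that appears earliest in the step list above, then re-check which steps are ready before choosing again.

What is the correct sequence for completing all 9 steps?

8 has no prerequisites → 8 first.
Now 3, 9 and 6 have their prerequisites met. 3 is listed earlier, so 3 next.
Now 9 and 6 have their prerequisites met. 9 is listed earlier, so 9 next.
That leaves 6 as the only ready step → 6.
5 and 1 are both available; 5 is listed earlier → 5.
4 now also ready, so the ready set is {1, 4}; 1 is listed earlier → 1.
Ready: 2 and 4. 2 is listed earlier → 2.
7 now also ready, so the ready set is {7, 4}; 7 is listed earlier → 7.
4 needed 3 and 5, now all done → 4.

8, 3, 9, 6, 5, 1, 2, 7, 4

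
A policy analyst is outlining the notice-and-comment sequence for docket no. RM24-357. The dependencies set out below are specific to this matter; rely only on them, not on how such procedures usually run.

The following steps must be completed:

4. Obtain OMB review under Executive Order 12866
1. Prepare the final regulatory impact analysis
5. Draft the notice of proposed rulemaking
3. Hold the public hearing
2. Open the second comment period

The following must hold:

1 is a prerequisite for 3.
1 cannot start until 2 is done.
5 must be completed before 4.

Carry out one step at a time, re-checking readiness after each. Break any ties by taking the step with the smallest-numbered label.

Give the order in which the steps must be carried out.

Nothing is required for 2 and 5. 2 has the earlier label → 2 first.
1 now also ready, so the ready set is {1, 5}; 1 has the earlier label → 1.
Now 3 and 5 have their prerequisites met. 3 has the earlier label, so 3 next.
That leaves 5 as the only ready step → 5.
4 is the only step now ready → 4.

2 1 3 5 4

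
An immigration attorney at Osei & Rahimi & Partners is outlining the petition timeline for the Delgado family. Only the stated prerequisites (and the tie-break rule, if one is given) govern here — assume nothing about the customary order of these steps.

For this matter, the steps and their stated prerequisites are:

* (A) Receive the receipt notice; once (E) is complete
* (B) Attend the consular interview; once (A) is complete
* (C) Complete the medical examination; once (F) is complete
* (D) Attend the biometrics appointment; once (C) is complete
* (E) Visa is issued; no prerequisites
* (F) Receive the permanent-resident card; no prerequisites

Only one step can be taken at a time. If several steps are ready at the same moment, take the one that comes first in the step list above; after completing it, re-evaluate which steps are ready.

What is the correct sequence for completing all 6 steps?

(E) (A) (B) (F) (C) (D)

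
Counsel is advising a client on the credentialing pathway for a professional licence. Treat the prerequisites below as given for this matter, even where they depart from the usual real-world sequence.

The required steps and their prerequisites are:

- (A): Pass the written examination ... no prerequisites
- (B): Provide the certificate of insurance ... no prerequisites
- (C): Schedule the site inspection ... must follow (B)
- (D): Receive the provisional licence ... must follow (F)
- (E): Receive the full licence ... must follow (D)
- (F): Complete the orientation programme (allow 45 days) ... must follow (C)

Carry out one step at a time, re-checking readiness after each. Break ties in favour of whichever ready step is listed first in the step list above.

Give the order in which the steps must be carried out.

(A) and (B) have no prerequisites; (A) is listed earlier, so (A) is first.
Next only (B) has its prerequisites met → (B).
Next only (C) has its prerequisites met → (C).
(F) needed (C), now all done → (F).
That leaves (D) as the only ready step → (D).
(E) is the only step now ready → (E).

(A), (B), (C), (F), (D), (E)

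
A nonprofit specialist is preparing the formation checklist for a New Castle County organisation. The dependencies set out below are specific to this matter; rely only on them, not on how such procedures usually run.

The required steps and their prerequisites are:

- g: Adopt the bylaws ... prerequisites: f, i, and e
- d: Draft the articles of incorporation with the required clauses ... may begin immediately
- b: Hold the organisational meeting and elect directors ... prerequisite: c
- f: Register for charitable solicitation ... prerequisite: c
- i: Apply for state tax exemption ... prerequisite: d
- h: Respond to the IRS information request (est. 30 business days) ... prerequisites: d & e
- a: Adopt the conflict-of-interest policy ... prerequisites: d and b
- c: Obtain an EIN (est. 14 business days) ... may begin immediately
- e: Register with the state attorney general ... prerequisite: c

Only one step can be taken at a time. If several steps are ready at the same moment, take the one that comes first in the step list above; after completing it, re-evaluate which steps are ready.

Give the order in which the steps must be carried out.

d → i → c → b → f → a → e → g → h

d and c have no prerequisites; d is listed earlier, so d is first.
i now also ready, so the ready set is {i, c}; i is listed earlier → i.
c is the only step now ready → c.
b, f and e are all available; b is listed earlier → b.
Now f, a and e have their prerequisites met. f is listed earlier, so f next.
Ready: a and e. a is listed earlier → a.
That leaves e as the only ready step → e.
Ready: g and h. g is listed earlier → g.
Next only h has its prerequisites met → h.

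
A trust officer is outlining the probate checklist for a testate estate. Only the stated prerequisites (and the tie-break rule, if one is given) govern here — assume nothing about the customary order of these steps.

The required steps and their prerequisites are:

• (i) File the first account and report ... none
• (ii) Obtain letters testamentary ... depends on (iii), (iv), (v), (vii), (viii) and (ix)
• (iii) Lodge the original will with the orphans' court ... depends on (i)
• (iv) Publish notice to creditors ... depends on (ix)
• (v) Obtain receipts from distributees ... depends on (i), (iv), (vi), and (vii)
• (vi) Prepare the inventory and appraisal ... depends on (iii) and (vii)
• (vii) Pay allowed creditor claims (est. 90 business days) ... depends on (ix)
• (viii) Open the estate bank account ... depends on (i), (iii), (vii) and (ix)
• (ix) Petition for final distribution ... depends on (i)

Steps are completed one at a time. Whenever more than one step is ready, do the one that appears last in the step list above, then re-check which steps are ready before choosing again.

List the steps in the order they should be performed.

(i), (ix), (vii), (iv), (iii), (viii), (vi), (v), (ii)

(i) has no prerequisites → (i) first.
(ix) and (iii) are both available; (ix) is listed later → (ix).
Now (vii), (iv) and (iii) have their prerequisites met. (vii) is listed later, so (vii) next.
Ready: (iv) and (iii). (iv) is listed later → (iv).
(iii) needed (i), now all done → (iii).
Now (viii) and (vi) have their prerequisites met. (viii) is listed later, so (viii) next.
Next only (vi) has its prerequisites met → (vi).
Next only (v) has its prerequisites met → (v).
(ii) needed (ix), (viii), (vii), (v), (iv) and (iii), now all done → (ii).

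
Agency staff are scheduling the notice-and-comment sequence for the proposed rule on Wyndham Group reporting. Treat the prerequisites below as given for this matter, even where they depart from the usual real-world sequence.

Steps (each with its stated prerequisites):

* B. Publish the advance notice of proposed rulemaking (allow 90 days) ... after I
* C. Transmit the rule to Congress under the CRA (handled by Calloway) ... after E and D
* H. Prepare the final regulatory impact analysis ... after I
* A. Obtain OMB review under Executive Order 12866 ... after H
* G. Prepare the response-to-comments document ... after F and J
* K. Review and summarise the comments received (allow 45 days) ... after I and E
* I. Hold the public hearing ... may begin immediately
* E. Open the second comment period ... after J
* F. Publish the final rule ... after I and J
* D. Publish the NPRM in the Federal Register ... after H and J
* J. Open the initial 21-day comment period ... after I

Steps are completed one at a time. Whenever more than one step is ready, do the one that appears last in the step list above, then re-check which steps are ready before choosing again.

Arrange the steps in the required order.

I, J, F, E, K, G, H, D, A, C, B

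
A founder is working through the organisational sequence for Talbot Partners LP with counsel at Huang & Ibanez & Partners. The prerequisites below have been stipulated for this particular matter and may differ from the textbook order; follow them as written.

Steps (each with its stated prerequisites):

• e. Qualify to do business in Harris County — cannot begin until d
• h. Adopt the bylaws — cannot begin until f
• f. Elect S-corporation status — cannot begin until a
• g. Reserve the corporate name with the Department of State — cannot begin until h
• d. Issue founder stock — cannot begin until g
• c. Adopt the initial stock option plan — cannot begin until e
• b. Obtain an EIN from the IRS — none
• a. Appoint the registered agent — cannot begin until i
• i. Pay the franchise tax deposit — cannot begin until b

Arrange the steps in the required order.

b, i, a, f, h, g, d, e, c

Only b has no prerequisites, so it is first.
That leaves i as the only ready step → i.
a is the only step now ready → a.
f is the only step now ready → f.
h needed f, now all done → h.
g needed h, now all done → g.
d is the only step now ready → d.
e needed d, now all done → e.
c needed e, now all done → c.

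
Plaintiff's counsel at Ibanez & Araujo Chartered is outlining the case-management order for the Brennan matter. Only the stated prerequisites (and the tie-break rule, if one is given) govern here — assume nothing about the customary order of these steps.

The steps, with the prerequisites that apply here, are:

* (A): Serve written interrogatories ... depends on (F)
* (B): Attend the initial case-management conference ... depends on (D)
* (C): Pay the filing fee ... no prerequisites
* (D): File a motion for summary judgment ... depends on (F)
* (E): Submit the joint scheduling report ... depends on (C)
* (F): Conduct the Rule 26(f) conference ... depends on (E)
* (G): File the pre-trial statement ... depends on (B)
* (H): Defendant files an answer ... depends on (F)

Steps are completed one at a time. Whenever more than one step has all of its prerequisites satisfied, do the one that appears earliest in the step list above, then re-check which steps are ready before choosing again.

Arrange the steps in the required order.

(C) → (E) → (F) → (A) → (D) → (B) → (G) → (H)

(C) has no prerequisites → (C) first.
(E) is the only step now ready → (E).
(F) needed (E), now all done → (F).
(A), (D) and (H) are all available; (A) is listed earlier → (A).
Now (D) and (H) have their prerequisites met. (D) is listed earlier, so (D) next.
(B) now also ready, so the ready set is {(B), (H)}; (B) is listed earlier → (B).
(G) now also ready, so the ready set is {(G), (H)}; (G) is listed earlier → (G).
Next only (H) has its prerequisites met → (H).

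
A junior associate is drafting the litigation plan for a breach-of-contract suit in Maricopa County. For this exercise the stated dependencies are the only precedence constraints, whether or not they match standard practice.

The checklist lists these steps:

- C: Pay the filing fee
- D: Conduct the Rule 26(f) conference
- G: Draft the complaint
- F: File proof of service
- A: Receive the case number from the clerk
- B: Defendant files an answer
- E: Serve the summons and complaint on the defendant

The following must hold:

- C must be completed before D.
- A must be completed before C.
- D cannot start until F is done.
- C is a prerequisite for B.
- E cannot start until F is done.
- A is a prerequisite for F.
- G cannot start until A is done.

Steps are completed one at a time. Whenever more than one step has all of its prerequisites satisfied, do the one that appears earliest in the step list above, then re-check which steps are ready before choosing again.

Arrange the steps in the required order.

Only A has no prerequisites, so it is first.
Ready: C, G and F. C is listed earlier → C.
B now also ready, so the ready set is {G, F, B}; G is listed earlier → G.
Now F and B have their prerequisites met. F is listed earlier, so F next.
Ready: D, B and E. D is listed earlier → D.
Now B and E have their prerequisites met. B is listed earlier, so B next.
E needed F, now all done → E.

A C G F D B E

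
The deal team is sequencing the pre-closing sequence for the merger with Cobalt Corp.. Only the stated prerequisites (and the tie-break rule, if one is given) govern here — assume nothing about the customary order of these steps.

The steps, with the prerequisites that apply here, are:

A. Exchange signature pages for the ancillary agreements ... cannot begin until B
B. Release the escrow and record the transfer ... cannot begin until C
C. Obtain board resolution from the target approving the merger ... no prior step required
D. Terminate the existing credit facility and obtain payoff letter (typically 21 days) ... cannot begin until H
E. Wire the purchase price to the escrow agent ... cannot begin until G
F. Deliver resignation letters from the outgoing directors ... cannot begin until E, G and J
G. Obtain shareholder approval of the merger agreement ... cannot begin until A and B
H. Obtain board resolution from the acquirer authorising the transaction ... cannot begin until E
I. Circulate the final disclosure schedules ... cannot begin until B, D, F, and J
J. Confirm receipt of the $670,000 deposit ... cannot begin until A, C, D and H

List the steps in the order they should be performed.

C is the only step with nothing outstanding, so it goes first.
That leaves B as the only ready step → B.
Next only A has its prerequisites met → A.
Next only G has its prerequisites met → G.
E needed G, now all done → E.
H is the only step now ready → H.
D is the only step now ready → D.
That leaves J as the only ready step → J.
F needed E, G and J, now all done → F.
I is the only step now ready → I.

C B A G E H D J F I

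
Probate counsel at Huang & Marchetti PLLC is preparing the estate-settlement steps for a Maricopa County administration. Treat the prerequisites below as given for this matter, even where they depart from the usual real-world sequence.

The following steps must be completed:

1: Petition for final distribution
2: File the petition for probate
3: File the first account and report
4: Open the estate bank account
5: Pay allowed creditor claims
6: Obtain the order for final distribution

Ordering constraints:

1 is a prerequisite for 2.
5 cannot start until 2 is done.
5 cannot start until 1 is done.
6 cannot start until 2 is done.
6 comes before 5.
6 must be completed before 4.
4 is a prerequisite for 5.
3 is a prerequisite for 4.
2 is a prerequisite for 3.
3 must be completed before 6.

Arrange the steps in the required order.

1 → 2 → 3 → 6 → 4 → 5

1 has no prerequisites → 1 first.
2 is the only step now ready → 2.
Next only 3 has its prerequisites met → 3.
6 is the only step now ready → 6.
That leaves 4 as the only ready step → 4.
5 is the only step now ready → 5.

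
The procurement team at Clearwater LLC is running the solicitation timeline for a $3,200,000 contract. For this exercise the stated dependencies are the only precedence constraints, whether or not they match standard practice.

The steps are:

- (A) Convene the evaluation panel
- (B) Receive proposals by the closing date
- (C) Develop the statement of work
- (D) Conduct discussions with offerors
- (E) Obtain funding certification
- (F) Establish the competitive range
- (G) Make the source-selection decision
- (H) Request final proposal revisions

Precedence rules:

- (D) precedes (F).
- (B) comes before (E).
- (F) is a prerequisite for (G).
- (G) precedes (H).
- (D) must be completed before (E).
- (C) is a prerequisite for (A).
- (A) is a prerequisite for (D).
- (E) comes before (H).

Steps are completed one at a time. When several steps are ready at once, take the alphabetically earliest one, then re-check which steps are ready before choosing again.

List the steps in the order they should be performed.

(B) → (C) → (A) → (D) → (E) → (F) → (G) → (H)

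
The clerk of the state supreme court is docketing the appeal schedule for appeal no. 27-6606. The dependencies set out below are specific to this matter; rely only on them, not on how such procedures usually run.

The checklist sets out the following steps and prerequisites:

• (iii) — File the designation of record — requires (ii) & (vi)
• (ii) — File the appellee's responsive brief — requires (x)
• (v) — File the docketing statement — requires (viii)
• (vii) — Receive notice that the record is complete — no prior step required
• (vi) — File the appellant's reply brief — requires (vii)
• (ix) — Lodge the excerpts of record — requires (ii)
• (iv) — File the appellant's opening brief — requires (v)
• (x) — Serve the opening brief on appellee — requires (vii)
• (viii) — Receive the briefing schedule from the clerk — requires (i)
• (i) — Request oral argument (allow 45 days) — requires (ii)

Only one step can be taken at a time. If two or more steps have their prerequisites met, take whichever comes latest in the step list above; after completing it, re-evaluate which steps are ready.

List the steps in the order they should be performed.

Only (vii) has no prerequisites, so it is first.
Now (x) and (vi) have their prerequisites met. (x) is listed later, so (x) next.
(vi) and (ii) are both available; (vi) is listed later → (vi).
(ii) needed (x), now all done → (ii).
Now (i), (ix) and (iii) have their prerequisites met. (i) is listed later, so (i) next.
Now (viii), (ix) and (iii) have their prerequisites met. (viii) is listed later, so (viii) next.
(v) now also ready, so the ready set is {(ix), (v), (iii)}; (ix) is listed later → (ix).
(v) and (iii) are both available; (v) is listed later → (v).
(iv) now also ready, so the ready set is {(iv), (iii)}; (iv) is listed later → (iv).
That leaves (iii) as the only ready step → (iii).

(vii) → (x) → (vi) → (ii) → (i) → (viii) → (ix) → (v) → (iv) → (iii)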